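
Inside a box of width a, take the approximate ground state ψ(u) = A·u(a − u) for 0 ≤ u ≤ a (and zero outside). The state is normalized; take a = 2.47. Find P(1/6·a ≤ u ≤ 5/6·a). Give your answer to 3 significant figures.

The probability is P = ∫ |ψ|² du over [1/6·a, 5/6·a].
Since A² = 1/(a^5/30), this is the region integral divided by the full normalization integral.
Let t = u/a; then A² and the length scale cancel, so P = ∫_{1/6}^{5/6} t^2·(1 - t)^2 dt ÷ ∫_{0}^{1} t^2·(1 - t)^2 dt.
With ∫ t^2·(1 - t)^2 dt = t^3·(6·t^2 - 15·t + 10)/30 + C, the region integral is 301/9720 and the full one is 1/30.
Evaluating gives P = 301/324.

P ≈ 0.929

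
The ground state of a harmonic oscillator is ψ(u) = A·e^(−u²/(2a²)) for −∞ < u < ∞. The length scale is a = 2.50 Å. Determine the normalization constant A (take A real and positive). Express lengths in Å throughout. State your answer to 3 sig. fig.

A ≈ 0.475 Å^(-1/2)

The normalization condition is ∫|ψ|² du = 1 from −∞ to ∞.
Differentiating ∫e^(−αu²) du = √(π/α) under α to get the higher moments, with ψ = A·e^(−u²/(2a²)), the integral evaluates to A²·[√(π)·a].
Hence A² = 1/[√(π)·a].
Plugging in a = 2.50 yields A = 0.4751.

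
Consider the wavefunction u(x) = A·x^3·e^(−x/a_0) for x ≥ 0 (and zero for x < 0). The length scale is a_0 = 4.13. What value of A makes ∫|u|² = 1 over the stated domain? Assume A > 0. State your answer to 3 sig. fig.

We need A² ∫|f|² dx = 1, taking the integral from 0 to ∞.
Recall ∫₀^∞ x^m e^(−x/β) dx = m!·β^(m+1), the integral (without the A² prefactor) comes out to 45·a_0^7/8.
Setting this equal to 1 gives A² = 1/(45·a_0^7/8).
With a_0 = 4.13: A² = 0.000008674 and A = 0.002945.

A ≈ 0.00295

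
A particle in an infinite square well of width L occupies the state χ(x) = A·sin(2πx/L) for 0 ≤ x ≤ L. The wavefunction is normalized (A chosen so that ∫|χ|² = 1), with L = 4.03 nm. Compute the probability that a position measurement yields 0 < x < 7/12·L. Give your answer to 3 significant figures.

P ≈ 0.514

P = ∫_{0}^{7/12·L} |χ(x)|² dx.
The normalization integral ∫|χ|²dx over the whole domain equals L/2·A², and A² cancels in the ratio.
In terms of u = x/L (A² and the length scale cancel between numerator and denominator), P = [∫_{0}^{7/12} sin(2·π·u)^2 du] / [∫_{0}^{1} sin(2·π·u)^2 du].
An antiderivative of sin(2·π·u)^2 is u/2 - sin(4·π·u)/(8·π); evaluating from 0 to 7/12 gives -√(3)/(16·π) + 7/24, while the full integral is 1/2.
Taking the ratio, P = -√(3)/(8·π) + 7/12.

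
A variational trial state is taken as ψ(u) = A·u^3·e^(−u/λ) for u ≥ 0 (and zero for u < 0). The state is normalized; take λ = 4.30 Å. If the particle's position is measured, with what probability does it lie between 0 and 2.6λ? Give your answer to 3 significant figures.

P = ∫_{0}^{2.6λ} |ψ(u)|² du.
Since A² = 1/(45·λ^7/8), this is the region integral divided by the full normalization integral.
Substituting t = u/λ, A² and the length scale cancel in the ratio: P = ∫_{0}^{2.6} t^6·e^(-2·t) dt / ∫_{0}^{∞} t^6·e^(-2·t) dt.
With ∫ t^6·e^(-2·t) dt = -(4·t^6 + 12·t^5 + 30·t^4 + 60·t^3 + 90·t^2 + 90·t + 45)·e^(-2·t)/8 + C, the region integral is ≈ 1.5053 and the full one is 45/8.
Taking the ratio, P = 0.2676.

P ≈ 0.268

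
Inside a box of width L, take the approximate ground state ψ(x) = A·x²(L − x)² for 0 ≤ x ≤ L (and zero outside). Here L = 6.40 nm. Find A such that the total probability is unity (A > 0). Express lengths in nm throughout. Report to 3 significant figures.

A ≈ 0.00591 nm^(-9/2)

The normalization condition is ∫|ψ|² dx = 1 from 0 to L.
Expanding the polynomial and integrating term by term, with ψ = A·x²(L − x)², the integral evaluates to A²·[L^9/630].
Setting this equal to 1 gives A² = 1/(L^9/630).
Plugging in L = 6.40 yields A = 0.005914.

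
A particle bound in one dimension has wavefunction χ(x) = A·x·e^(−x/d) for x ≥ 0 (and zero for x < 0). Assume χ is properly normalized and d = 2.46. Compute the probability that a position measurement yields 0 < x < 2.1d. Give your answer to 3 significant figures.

P = ∫_{0}^{2.1d} |χ(x)|² dx.
Since A² = 1/(d^3/4), this is the region integral divided by the full normalization integral.
Let u = x/d; then A² and the length scale cancel, so P = ∫_{0}^{2.1} u^2·e^(-2·u) du ÷ ∫_{0}^{∞} u^2·e^(-2·u) du.
With ∫ u^2·e^(-2·u) du = -(2·u^2 + 2·u + 1)·e^(-2·u)/4 + C, the region integral is 1/4 - 701·e^(-21/5)/200 and the full one is 1/4.
The result is P = 0.7898.

P ≈ 0.790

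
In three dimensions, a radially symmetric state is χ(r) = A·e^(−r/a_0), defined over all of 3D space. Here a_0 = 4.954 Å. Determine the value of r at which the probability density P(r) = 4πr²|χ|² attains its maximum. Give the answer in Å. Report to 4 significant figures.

r ≈ 4.954 Å

The maximum of P(r) = 4πr²|χ|² occurs where its derivative vanishes.
Solving yields r = a_0.
With a_0 = 4.954, the most probable radial distance is 4.9540 Å.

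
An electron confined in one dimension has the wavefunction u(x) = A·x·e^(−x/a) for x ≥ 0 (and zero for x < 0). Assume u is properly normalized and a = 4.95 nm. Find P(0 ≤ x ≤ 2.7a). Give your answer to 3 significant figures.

P ≈ 0.905

|u|² is the probability density, so P = ∫_{0}^{2.7a} |u|² dx.
The normalization integral ∫|u|²dx over the whole domain equals a^3/4·A², and A² cancels in the ratio.
Let t = x/a; then A² and the length scale cancel, so P = ∫_{0}^{2.7} t^2·e^(-2·t) dt ÷ ∫_{0}^{∞} t^2·e^(-2·t) dt.
Using ∫ t^2·e^(-2·t) dt = -(2·t^2 + 2·t + 1)·e^(-2·t)/4, the numerator is 1/4 - 1049·e^(-27/5)/200 and the denominator is 1/4.
The result is P = 0.9052.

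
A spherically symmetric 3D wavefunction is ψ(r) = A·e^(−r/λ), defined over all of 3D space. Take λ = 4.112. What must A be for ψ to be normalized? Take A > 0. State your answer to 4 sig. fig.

We need A² ∫|f|² 4πr² dr = 1, taking the integral from 0 to ∞.
(Spherical symmetry: dV = 4πr² dr.)
Using ∫₀^∞ rⁿ e^(−αr) dr = n!/αⁿ⁺¹, ∫|ψ|² 4πr² dr = A²·(π·λ^3).
Hence A² = 1/[π·λ^3].
Substituting λ = 4.112 gives A² = 0.0045782, so A = 0.067662.

A ≈ 0.06766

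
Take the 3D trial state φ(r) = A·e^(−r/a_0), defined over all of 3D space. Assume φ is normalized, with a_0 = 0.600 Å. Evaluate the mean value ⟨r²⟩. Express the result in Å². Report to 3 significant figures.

⟨r^2⟩ ≈ 1.08 Å^2

⟨r²⟩ = ∫ r^2 |φ|² 4πr² dr over the full domain.
Using ∫₀^∞ rⁿ e^(−αr) dr = n!/αⁿ⁺¹, evaluating both integrals, ⟨r²⟩ = 3·a_0^2.
With a_0 = 0.600, ⟨r^2⟩ = 1.080.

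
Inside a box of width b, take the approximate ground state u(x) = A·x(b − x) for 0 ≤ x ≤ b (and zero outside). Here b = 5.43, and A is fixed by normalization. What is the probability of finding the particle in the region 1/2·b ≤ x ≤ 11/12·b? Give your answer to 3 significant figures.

P = ∫_{1/2·b}^{11/12·b} |u(x)|² dx.
Since A² = 1/(b^5/30), this is the region integral divided by the full normalization integral.
Let t = x/b; then A² and the length scale cancel, so P = ∫_{1/2}^{11/12} t^2·(1 - t)^2 dt ÷ ∫_{0}^{1} t^2·(1 - t)^2 dt.
With ∫ t^2·(1 - t)^2 dt = t^3·(6·t^2 - 15·t + 10)/30 + C, the region integral is ≈ 0.016497 and the full one is 1/30.
Evaluating gives P = 0.4949.

P ≈ 0.495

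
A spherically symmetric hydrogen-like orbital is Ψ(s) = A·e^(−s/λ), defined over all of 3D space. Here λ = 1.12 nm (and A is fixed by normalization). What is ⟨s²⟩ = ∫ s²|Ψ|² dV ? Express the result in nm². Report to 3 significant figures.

⟨s^2⟩ ≈ 3.76 nm^2

By definition ⟨s²⟩ = ∫ s^2 |Ψ(s)|² 4πs² ds.
Evaluating both integrals, ⟨s²⟩ = 3·λ^2.
Putting λ = 1.12 gives 3.763.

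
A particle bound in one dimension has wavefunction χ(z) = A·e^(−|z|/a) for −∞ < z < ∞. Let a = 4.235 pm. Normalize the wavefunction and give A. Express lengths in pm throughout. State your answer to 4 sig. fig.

We need A² ∫|f|² dz = 1, taking the integral from −∞ to ∞.
With ∫₀^∞ z^0 e^(−αz) dz = 0!/α^1, ∫|χ|² dz = A²·(a).
Substituting a = 4.235 gives A² = 0.23613, so A = 0.48593.

A ≈ 0.4859 pm^(-1/2)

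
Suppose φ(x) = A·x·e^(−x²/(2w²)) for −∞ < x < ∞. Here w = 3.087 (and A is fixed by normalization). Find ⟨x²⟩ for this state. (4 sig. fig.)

⟨x^2⟩ ≈ 14.29

By definition ⟨x²⟩ = ∫ x^2 |φ(x)|² dx.
With ∫_{−∞}^{∞} x^(2m) e^(−αx²) dx = (2m−1)!!·√π / (2^m α^(m+1/2)), the ratio of the moment integral to the normalization integral gives ⟨x²⟩ = 3·w^2/2.
With w = 3.087, ⟨x^2⟩ = 14.294.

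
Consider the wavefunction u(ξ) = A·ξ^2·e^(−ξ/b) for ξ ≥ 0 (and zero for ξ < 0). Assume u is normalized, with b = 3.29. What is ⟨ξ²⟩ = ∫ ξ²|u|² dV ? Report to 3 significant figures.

By definition ⟨ξ²⟩ = ∫ ξ^2 |u(ξ)|² dξ.
With ∫₀^∞ ξ^6 e^(−αξ) dξ = 6!/α^7, since the A² factors cancel between numerator and denominator, ⟨ξ²⟩ = 15·b^2/2.
With b = 3.29, ⟨ξ^2⟩ = 81.18.

⟨ξ^2⟩ ≈ 81.2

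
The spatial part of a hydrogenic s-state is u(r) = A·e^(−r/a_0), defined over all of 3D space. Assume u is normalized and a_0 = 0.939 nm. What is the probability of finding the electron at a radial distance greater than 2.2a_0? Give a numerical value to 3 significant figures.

With dV = 4πr²dr, the probability is ∫|u|² dV over r > 2.2a_0.
Normalization gives A² = 1/(π·a_0^3).
Substituting t = r/a_0, A², 4π and the length scale all cancel in the ratio: P = ∫_{2.2}^{∞} t^2·e^(-2·t) dt / ∫_{0}^{∞} t^2·e^(-2·t) dt.
Using ∫ t^2·e^(-2·t) dt = -(2·t^2 + 2·t + 1)·e^(-2·t)/4, the numerator is 377·e^(-22/5)/100 and the denominator is 1/4.
The region integral divided by the full integral gives P = 0.1851.

P ≈ 0.185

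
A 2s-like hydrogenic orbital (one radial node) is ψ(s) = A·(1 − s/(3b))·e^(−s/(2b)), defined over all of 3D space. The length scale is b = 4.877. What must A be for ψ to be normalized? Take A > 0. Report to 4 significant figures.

A ≈ 0.03208

We need A² ∫|f|² 4πs² ds = 1, taking the integral from 0 to ∞.
Recall ∫₀^∞ s^m e^(−s/β) ds = m!·β^(m+1), the integral (without the A² prefactor) comes out to 8·π·b^3/3.
So A² = (8·π·b^3/3)^(−1).
Plugging in b = 4.877 yields A = 0.032078.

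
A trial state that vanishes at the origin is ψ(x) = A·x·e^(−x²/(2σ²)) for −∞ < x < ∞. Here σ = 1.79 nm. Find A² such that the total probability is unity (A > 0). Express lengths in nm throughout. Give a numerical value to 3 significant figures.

Require ∫ |ψ|² dx = 1 over the whole domain.
Using the Gaussian integral ∫_{−∞}^{∞} e^(−αx²) dx = √(π/α), the integral (without the A² prefactor) comes out to √(π)·σ^3/2.
With σ = 1.79: A² = 0.1967 and A = 0.4436.

A^2 ≈ 0.197 nm^(-3)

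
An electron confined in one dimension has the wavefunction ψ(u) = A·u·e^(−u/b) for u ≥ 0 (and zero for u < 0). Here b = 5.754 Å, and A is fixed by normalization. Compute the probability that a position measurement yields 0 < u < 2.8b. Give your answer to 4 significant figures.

The probability is P = ∫ |ψ|² du over [0, 2.8b].
The normalization integral ∫|ψ|²du over the whole domain equals b^3/4·A², and A² cancels in the ratio.
Let t = u/b; then A² and the length scale cancel, so P = ∫_{0}^{2.8} t^2·e^(-2·t) dt ÷ ∫_{0}^{∞} t^2·e^(-2·t) dt.
An antiderivative of t^2·e^(-2·t) is -(2·t^2 + 2·t + 1)·e^(-2·t)/4; evaluating from 0 to 2.8 gives 1/4 - 557·e^(-28/5)/100, while the full integral is 1/4.
This works out to P = 0.91761.

P ≈ 0.9176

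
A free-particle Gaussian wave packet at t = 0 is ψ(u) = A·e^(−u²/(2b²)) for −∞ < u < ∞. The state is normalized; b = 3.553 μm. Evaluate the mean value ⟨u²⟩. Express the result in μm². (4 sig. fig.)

⟨u²⟩ = ∫ u^2 |ψ|² du over the full domain.
With ∫_{−∞}^{∞} u^(2m) e^(−αu²) du = (2m−1)!!·√π / (2^m α^(m+1/2)), the ratio of the moment integral to the normalization integral gives ⟨u²⟩ = b^2/2.
With b = 3.553, ⟨u^2⟩ = 6.3119.

⟨u^2⟩ ≈ 6.312 μm^2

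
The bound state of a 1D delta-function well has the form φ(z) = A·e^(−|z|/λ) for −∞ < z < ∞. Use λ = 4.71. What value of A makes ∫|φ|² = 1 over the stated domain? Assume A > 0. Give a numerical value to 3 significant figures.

Require ∫ |φ|² dz = 1 over the whole domain.
With φ = A·e^(−|z|/λ), the integral evaluates to A²·[λ].
Hence A² = 1/[λ].
With λ = 4.71: A² = 0.2123 and A = 0.4608.

A ≈ 0.461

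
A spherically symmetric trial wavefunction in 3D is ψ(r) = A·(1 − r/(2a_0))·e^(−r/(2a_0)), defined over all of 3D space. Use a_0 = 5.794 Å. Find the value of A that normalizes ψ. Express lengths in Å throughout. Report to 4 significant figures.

A ≈ 0.01430 Å^(-3/2)

Normalization requires ∫|ψ|² 4πr² dr = 1, integrated from 0 to ∞.
With ∫₀^∞ r^4 e^(−αr) dr = 4!/α^5, ∫|ψ|² 4πr² dr = A²·(8·π·a_0^3).
Setting this equal to 1 gives A² = 1/(8·π·a_0^3).
Substituting a_0 = 5.794 gives A² = 0.00020456, so A = 0.014303.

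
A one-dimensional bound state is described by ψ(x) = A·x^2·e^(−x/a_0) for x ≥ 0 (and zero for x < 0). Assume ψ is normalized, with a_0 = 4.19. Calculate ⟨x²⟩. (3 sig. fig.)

⟨x^2⟩ ≈ 132

⟨x²⟩ = ∫ x^2 |ψ|² dx over the full domain.
Using ∫₀^∞ xⁿ e^(−αx) dx = n!/αⁿ⁺¹, since the A² factors cancel between numerator and denominator, ⟨x²⟩ = 15·a_0^2/2.
Putting a_0 = 4.19 gives 131.7.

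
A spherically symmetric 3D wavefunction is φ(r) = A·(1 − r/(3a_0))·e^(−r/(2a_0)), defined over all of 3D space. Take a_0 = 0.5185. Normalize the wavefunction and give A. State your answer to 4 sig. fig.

The normalization condition is ∫|φ|² 4πr² dr = 1 from 0 to ∞.
Using ∫₀^∞ rⁿ e^(−αr) dr = n!/αⁿ⁺¹, ∫|φ|² 4πr² dr = A²·(8·π·a_0^3/3).
Setting this equal to 1 gives A² = 1/(8·π·a_0^3/3).
Substituting a_0 = 0.5185 gives A² = 0.85632, so A = 0.92537.

A ≈ 0.9254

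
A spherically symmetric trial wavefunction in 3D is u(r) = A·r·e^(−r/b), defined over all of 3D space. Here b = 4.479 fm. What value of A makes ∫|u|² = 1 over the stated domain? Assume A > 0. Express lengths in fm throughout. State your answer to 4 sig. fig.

A ≈ 0.007672 fm^(-5/2)

Require ∫ |u|² 4πr² dr = 1 over the whole domain.
The angular integral contributes 4π, leaving ∫₀^∞ r²|u|² dr.
Using ∫₀^∞ rⁿ e^(−αr) dr = n!/αⁿ⁺¹, carrying out the integral gives A² · 3·π·b^5.
Setting this equal to 1 gives A² = 1/(3·π·b^5).
Substituting b = 4.479 gives A² = 0.000058860, so A = 0.0076721.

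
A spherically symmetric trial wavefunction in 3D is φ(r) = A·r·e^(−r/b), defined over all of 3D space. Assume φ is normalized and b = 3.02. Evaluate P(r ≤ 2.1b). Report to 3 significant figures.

P = ∫ |φ|² 4πr² dr over r ≤ 2.1b.
Normalization gives A² = 1/(3·π·b^5).
In terms of u = r/b (A², 4π and the length scale all cancel between numerator and denominator), P = [∫_{0}^{2.1} u^4·e^(-2·u) du] / [∫_{0}^{∞} u^4·e^(-2·u) du].
With ∫ u^4·e^(-2·u) du = -(u^4/2 + u^3 + 3·u^2/2 + 3·u/2 + 3/4)·e^(-2·u) + C, the region integral is ≈ 0.30763 and the full one is 3/4.
Taking the ratio yields P = 0.4102.

P ≈ 0.410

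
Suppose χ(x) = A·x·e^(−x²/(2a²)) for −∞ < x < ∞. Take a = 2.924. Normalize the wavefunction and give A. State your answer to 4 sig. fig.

Normalization requires ∫|χ|² dx = 1, integrated from −∞ to ∞.
With ∫_{−∞}^{∞} x^(2m) e^(−αx²) dx = (2m−1)!!·√π / (2^m α^(m+1/2)), the integral (without the A² prefactor) comes out to √(π)·a^3/2.
Hence A² = 1/[√(π)·a^3/2].
With a = 2.924: A² = 0.045136 and A = 0.21245.

A ≈ 0.2125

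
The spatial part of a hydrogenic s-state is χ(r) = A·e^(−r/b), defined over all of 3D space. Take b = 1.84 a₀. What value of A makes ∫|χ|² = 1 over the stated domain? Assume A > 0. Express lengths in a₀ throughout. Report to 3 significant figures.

Require ∫ |χ|² 4πr² dr = 1 over the whole domain.
In 3D with spherical symmetry the volume element is 4πr² dr.
The integral (without the A² prefactor) comes out to π·b^3.
With b = 1.84: A² = 0.05110 and A = 0.2260.

A ≈ 0.226 a₀^(-3/2)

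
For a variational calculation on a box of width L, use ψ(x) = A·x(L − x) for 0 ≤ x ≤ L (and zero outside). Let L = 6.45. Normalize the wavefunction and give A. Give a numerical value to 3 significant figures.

Require ∫ |ψ|² dx = 1 over the whole domain.
Expanding the polynomial and integrating term by term, ∫|ψ|² dx = A²·(L^5/30).
So A² = (L^5/30)^(−1).
Plugging in L = 6.45 yields A = 0.05184.

A ≈ 0.0518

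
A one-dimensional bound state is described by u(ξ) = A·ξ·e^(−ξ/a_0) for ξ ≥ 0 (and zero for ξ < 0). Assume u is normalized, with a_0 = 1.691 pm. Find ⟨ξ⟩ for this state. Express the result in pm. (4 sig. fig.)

⟨ξ⟩ = ∫ ξ |u|² dξ over the full domain.
Using ∫₀^∞ ξⁿ e^(−αξ) dξ = n!/αⁿ⁺¹, evaluating both integrals, ⟨ξ⟩ = 3·a_0/2.
Putting a_0 = 1.691 gives 2.5365.

⟨ξ⟩ ≈ 2.537 pm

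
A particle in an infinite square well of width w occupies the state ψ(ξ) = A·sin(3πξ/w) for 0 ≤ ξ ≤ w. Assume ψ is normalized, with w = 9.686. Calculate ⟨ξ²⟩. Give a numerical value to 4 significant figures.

⟨ξ^2⟩ ≈ 30.74

⟨ξ²⟩ = ∫ ξ^2 |ψ|² dξ over the full domain.
With ∫₀^w sin²(nπξ/w) dξ = w/2, since the A² factors cancel between numerator and denominator, ⟨ξ²⟩ = -w^2/(18·π^2) + w^2/3.
Putting w = 9.686 gives 30.745.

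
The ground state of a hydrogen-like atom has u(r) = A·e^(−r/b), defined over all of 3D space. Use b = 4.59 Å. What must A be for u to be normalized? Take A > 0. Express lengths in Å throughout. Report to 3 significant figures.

We need A² ∫|f|² 4πr² dr = 1, taking the integral from 0 to ∞.
∫|u|² 4πr² dr = A²·(π·b^3).
Setting this equal to 1 gives A² = 1/(π·b^3).
Plugging in b = 4.59 yields A = 0.05737.

A ≈ 0.0574 Å^(-3/2)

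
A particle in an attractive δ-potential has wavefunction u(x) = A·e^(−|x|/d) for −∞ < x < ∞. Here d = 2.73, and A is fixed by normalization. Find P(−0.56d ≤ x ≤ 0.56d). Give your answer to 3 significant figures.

P ≈ 0.674

P = ∫_{−0.56d}^{0.56d} |u(x)|² dx.
Since A² = 1/(d), this is the region integral divided by the full normalization integral.
Both integrals are even about x = 0, so only the x ≥ 0 halves are needed (the factors of 2 cancel). In terms of t = x/d (A² and the length scale cancel between numerator and denominator), P = [∫_{0}^{0.56} e^(-2·t) dt] / [∫_{0}^{∞} e^(-2·t) dt].
An antiderivative of e^(-2·t) is -e^(-2·t)/2; evaluating from 0 to 0.56 gives 1/2 - e^(-28/25)/2, while the full integral is 1/2.
The result is P = 0.6737.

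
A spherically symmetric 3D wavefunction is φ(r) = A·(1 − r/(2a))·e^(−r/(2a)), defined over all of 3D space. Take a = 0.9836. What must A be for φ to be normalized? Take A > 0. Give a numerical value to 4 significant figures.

A ≈ 0.2045

Require ∫ |φ|² 4πr² dr = 1 over the whole domain.
Using ∫₀^∞ rⁿ e^(−αr) dr = n!/αⁿ⁺¹, carrying out the integral gives A² · 8·π·a^3.
Setting this equal to 1 gives A² = 1/(8·π·a^3).
With a = 0.9836: A² = 0.041812 and A = 0.20448.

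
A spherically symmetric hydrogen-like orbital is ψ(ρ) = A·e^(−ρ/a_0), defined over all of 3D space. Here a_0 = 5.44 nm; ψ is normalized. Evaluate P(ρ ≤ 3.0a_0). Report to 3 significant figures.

P ≈ 0.938

P = ∫ |ψ|² 4πρ² dρ over ρ ≤ 3.0a_0.
The full normalization integral is A²·[π·a_0^3] = 1, fixing A².
Let u = ρ/a_0; then A², 4π and the length scale all cancel, so P = ∫_{0}^{3.0} u^2·e^(-2·u) du ÷ ∫_{0}^{∞} u^2·e^(-2·u) du.
Using ∫ u^2·e^(-2·u) du = -(2·u^2 + 2·u + 1)·e^(-2·u)/4, the numerator is 1/4 - 25·e^(-6)/4 and the denominator is 1/4.
This evaluates to P = 0.9380.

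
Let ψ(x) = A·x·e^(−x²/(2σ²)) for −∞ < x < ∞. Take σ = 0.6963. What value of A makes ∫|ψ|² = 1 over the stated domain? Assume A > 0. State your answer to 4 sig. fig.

A ≈ 1.828

Normalization requires ∫|ψ|² dx = 1, integrated from −∞ to ∞.
Differentiating ∫e^(−αx²) dx = √(π/α) under α to get the higher moments, the integral (without the A² prefactor) comes out to √(π)·σ^3/2.
Setting this equal to 1 gives A² = 1/(√(π)·σ^3/2).
Plugging in σ = 0.6963 yields A = 1.8282.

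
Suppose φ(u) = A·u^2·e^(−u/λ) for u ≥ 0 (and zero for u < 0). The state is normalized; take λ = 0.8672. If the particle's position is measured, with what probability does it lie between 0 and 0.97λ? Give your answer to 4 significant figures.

P ≈ 0.04740

P = ∫_{0}^{0.97λ} |φ(u)|² du.
Since A² = 1/(3·λ^5/4), this is the region integral divided by the full normalization integral.
In terms of t = u/λ (A² and the length scale cancel between numerator and denominator), P = [∫_{0}^{0.97} t^4·e^(-2·t) dt] / [∫_{0}^{∞} t^4·e^(-2·t) dt].
With ∫ t^4·e^(-2·t) dt = -(t^4/2 + t^3 + 3·t^2/2 + 3·t/2 + 3/4)·e^(-2·t) + C, the region integral is ≈ 0.0355515 and the full one is 3/4.
Evaluating gives P = 0.047402.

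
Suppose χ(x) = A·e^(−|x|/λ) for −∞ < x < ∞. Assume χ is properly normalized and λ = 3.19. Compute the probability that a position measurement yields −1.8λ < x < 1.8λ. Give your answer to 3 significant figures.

P = ∫_{−1.8λ}^{1.8λ} |χ(x)|² dx.
The normalization integral ∫|χ|²dx over the whole domain equals λ·A², and A² cancels in the ratio.
By symmetry take twice the x ≥ 0 contribution in numerator and denominator; the 2's cancel. Let u = x/λ; then A² and the length scale cancel, so P = ∫_{0}^{1.8} e^(-2·u) du ÷ ∫_{0}^{∞} e^(-2·u) du.
Using ∫ e^(-2·u) du = -e^(-2·u)/2, the numerator is 1/2 - e^(-18/5)/2 and the denominator is 1/2.
Evaluating gives P = 0.9727.

P ≈ 0.973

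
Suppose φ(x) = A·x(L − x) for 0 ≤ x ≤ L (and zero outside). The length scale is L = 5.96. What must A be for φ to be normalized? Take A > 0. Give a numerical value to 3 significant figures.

We need A² ∫|f|² dx = 1, taking the integral from 0 to L.
The integral (without the A² prefactor) comes out to L^5/30.
So A² = (L^5/30)^(−1).
With L = 5.96: A² = 0.003989 and A = 0.06316.

A ≈ 0.0632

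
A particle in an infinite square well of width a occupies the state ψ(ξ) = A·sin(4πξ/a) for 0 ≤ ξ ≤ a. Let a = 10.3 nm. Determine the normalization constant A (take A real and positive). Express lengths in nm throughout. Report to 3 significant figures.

We need A² ∫|f|² dξ = 1, taking the integral from 0 to a.
With ∫₀^a sin²(nπξ/a) dξ = a/2, ∫|ψ|² dξ = A²·(a/2).
Substituting a = 10.3 gives A² = 0.1942, so A = 0.4407.

A ≈ 0.441 nm^(-1/2)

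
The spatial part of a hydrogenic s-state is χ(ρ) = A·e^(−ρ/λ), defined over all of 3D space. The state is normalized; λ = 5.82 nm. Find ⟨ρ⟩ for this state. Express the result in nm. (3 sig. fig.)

⟨ρ⟩ ≈ 8.73 nm

The expectation value is the |χ|²-weighted average of ρ: ∫ ρ|χ|² 4πρ² dρ.
Evaluating both integrals, ⟨ρ⟩ = 3·λ/2.
Putting λ = 5.82 gives 8.730.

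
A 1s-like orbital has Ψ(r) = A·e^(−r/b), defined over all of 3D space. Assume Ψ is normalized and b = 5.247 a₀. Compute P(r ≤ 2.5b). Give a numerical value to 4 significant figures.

P ≈ 0.8753

Integrate the radial probability density 4πr²|Ψ|² over r ≤ 2.5b.
The full normalization integral is A²·[π·b^3] = 1, fixing A².
In terms of u = r/b (A², 4π and the length scale all cancel between numerator and denominator), P = [∫_{0}^{2.5} u^2·e^(-2·u) du] / [∫_{0}^{∞} u^2·e^(-2·u) du].
An antiderivative of u^2·e^(-2·u) is -(2·u^2 + 2·u + 1)·e^(-2·u)/4; evaluating from 0 to 2.5 gives 1/4 - 37·e^(-5)/8, while the full integral is 1/4.
This evaluates to P = 0.87535.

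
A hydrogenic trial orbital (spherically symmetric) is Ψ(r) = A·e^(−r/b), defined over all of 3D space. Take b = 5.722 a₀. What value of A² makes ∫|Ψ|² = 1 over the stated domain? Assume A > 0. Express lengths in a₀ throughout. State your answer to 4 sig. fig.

Normalization requires ∫|Ψ|² 4πr² dr = 1, integrated from 0 to ∞.
With Ψ = A·e^(−r/b), the integral evaluates to A²·[π·b^3].
Setting this equal to 1 gives A² = 1/(π·b^3).
With b = 5.722: A² = 0.0016991 and A = 0.041220.

A^2 ≈ 0.001699 a₀^(-3)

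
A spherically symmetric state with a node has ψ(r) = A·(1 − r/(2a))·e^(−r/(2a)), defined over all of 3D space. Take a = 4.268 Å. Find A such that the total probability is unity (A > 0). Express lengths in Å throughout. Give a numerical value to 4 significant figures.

The normalization condition is ∫|ψ|² 4πr² dr = 1 from 0 to ∞.
In 3D with spherical symmetry the volume element is 4πr² dr.
Recall ∫₀^∞ r^m e^(−r/β) dr = m!·β^(m+1), the integral (without the A² prefactor) comes out to 8·π·a^3.
So A² = (8·π·a^3)^(−1).
With a = 4.268: A² = 0.00051178 and A = 0.022623.

A ≈ 0.02262 Å^(-3/2)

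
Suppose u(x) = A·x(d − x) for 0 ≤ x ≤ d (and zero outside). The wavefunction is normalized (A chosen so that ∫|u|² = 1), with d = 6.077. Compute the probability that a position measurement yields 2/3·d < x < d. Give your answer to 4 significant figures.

|u|² is the probability density, so P = ∫_{2/3·d}^{d} |u|² dx.
Since A² = 1/(d^5/30), this is the region integral divided by the full normalization integral.
In terms of t = x/d (A² and the length scale cancel between numerator and denominator), P = [∫_{2/3}^{1} t^2·(1 - t)^2 dt] / [∫_{0}^{1} t^2·(1 - t)^2 dt].
With ∫ t^2·(1 - t)^2 dt = t^3·(6·t^2 - 15·t + 10)/30 + C, the region integral is 17/2430 and the full one is 1/30.
Taking the ratio, P = 17/81.

P ≈ 0.2099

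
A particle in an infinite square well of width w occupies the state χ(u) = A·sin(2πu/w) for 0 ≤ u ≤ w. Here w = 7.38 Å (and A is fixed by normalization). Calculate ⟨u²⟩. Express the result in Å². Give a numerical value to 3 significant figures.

By definition ⟨u²⟩ = ∫ u^2 |χ(u)|² du.
Using sin²θ = (1 − cos 2θ)/2, the ratio of the moment integral to the normalization integral gives ⟨u²⟩ = -w^2/(8·π^2) + w^2/3.
With w = 7.38, ⟨u^2⟩ = 17.47.

⟨u^2⟩ ≈ 17.5 Å^2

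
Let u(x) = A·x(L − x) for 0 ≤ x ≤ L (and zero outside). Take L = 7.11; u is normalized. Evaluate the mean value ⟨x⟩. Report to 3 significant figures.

⟨x⟩ ≈ 3.56

The expectation value is the |u|²-weighted average of x: ∫ x|u|² dx.
The ratio of the moment integral to the normalization integral gives ⟨x⟩ = L/2.
Putting L = 7.11 gives 3.555.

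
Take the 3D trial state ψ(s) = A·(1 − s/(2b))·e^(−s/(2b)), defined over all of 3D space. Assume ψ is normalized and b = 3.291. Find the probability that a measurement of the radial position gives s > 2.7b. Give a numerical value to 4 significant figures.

With dV = 4πs²ds, the probability is ∫|ψ|² dV over s > 2.7b.
A² is fixed by ∫₀^∞ 4πs²|ψ|² ds = 1, i.e. A² = (8·π·b^3)^(−1).
Substituting u = s/b, A², 4π and the length scale all cancel in the ratio: P = ∫_{2.7}^{∞} u^2·(1 - u/2)^2·e^(-u) du / ∫_{0}^{∞} u^2·(1 - u/2)^2·e^(-u) du.
With ∫ u^2·(1 - u/2)^2·e^(-u) du = -(u^4/4 + u^2 + 2·u + 2)·e^(-u) + C, the region integral is ≈ 1.88014 and the full one is 2.
This evaluates to P = 0.94007.

P ≈ 0.9401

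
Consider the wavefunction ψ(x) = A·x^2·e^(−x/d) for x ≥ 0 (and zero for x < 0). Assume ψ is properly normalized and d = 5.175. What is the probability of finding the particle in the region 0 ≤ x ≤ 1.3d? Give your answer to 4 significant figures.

The probability is P = ∫ |ψ|² dx over [0, 1.3d].
With A² fixed by ∫|ψ|² = 1, i.e. A² = (3·d^5/4)^(−1), substitute and integrate.
Substituting u = x/d, A² and the length scale cancel in the ratio: P = ∫_{0}^{1.3} u^4·e^(-2·u) du / ∫_{0}^{∞} u^4·e^(-2·u) du.
An antiderivative of u^4·e^(-2·u) is -(u^4/2 + u^3 + 3·u^2/2 + 3·u/2 + 3/4)·e^(-2·u); evaluating from 0 to 1.3 gives ≈ 0.0919324, while the full integral is 3/4.
Evaluating gives P = 0.12258.

P ≈ 0.1226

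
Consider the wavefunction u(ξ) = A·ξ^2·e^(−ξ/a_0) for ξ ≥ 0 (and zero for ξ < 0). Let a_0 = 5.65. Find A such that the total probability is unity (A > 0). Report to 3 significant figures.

A ≈ 0.0152

The normalization condition is ∫|u|² dξ = 1 from 0 to ∞.
Carrying out the integral gives A² · 3·a_0^5/4.
So A² = (3·a_0^5/4)^(−1).
With a_0 = 5.65: A² = 0.0002316 and A = 0.01522.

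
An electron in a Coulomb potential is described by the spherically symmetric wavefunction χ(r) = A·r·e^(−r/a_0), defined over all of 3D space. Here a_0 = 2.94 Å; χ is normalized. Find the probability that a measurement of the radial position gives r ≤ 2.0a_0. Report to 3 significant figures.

Integrate the radial probability density 4πr²|χ|² over r ≤ 2.0a_0.
A² is fixed by ∫₀^∞ 4πr²|χ|² dr = 1, i.e. A² = (3·π·a_0^5)^(−1).
Substituting u = r/a_0, A², 4π and the length scale all cancel in the ratio: P = ∫_{0}^{2.0} u^4·e^(-2·u) du / ∫_{0}^{∞} u^4·e^(-2·u) du.
With ∫ u^4·e^(-2·u) du = -(u^4/2 + u^3 + 3·u^2/2 + 3·u/2 + 3/4)·e^(-2·u) + C, the region integral is 3/4 - 103·e^(-4)/4 and the full one is 3/4.
This evaluates to P = 0.3712.

P ≈ 0.371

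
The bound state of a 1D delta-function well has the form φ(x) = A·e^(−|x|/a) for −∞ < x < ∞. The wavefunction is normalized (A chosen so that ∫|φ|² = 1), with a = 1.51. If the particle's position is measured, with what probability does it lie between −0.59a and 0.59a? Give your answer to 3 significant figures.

P = ∫_{−0.59a}^{0.59a} |φ(x)|² dx.
Since A² = 1/(a), this is the region integral divided by the full normalization integral.
Both integrals are even about x = 0, so only the x ≥ 0 halves are needed (the factors of 2 cancel). Substituting u = x/a, A² and the length scale cancel in the ratio: P = ∫_{0}^{0.59} e^(-2·u) du / ∫_{0}^{∞} e^(-2·u) du.
With ∫ e^(-2·u) du = -e^(-2·u)/2 + C, the region integral is 1/2 - e^(-59/50)/2 and the full one is 1/2.
This works out to P = 0.6927.

P ≈ 0.693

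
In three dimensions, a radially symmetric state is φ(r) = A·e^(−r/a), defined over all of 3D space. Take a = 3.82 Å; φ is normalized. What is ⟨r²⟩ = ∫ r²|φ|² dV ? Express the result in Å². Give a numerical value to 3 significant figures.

By definition ⟨r²⟩ = ∫ r^2 |φ(r)|² 4πr² dr.
With ∫₀^∞ r^4 e^(−αr) dr = 4!/α^5, since the A² factors cancel between numerator and denominator, ⟨r²⟩ = 3·a^2.
With a = 3.82, ⟨r^2⟩ = 43.78.

⟨r^2⟩ ≈ 43.8 Å^2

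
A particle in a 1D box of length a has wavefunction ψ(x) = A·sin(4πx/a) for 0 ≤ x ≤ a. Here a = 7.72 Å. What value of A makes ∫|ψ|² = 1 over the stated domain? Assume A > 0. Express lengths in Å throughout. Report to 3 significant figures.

A ≈ 0.509 Å^(-1/2)

We need A² ∫|f|² dx = 1, taking the integral from 0 to a.
With ∫₀^a sin²(nπx/a) dx = a/2, the integral (without the A² prefactor) comes out to a/2.
So A² = (a/2)^(−1).
Plugging in a = 7.72 yields A = 0.5090.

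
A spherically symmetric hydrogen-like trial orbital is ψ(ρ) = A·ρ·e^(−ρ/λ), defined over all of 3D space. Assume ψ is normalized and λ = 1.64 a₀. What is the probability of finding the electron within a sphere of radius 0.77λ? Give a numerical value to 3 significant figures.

P ≈ 0.0205

P = ∫ |ψ|² 4πρ² dρ over ρ ≤ 0.77λ.
The full normalization integral is A²·[3·π·λ^5] = 1, fixing A².
Substituting u = ρ/λ, A², 4π and the length scale all cancel in the ratio: P = ∫_{0}^{0.77} u^4·e^(-2·u) du / ∫_{0}^{∞} u^4·e^(-2·u) du.
An antiderivative of u^4·e^(-2·u) is -(u^4/2 + u^3 + 3·u^2/2 + 3·u/2 + 3/4)·e^(-2·u); evaluating from 0 to 0.77 gives ≈ 0.015391, while the full integral is 3/4.
The region integral divided by the full integral gives P = 0.02052.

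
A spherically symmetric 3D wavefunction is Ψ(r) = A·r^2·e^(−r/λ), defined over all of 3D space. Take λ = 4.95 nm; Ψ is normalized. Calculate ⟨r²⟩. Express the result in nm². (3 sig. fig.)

The expectation value is the |Ψ|²-weighted average of r^2: ∫ r^2|Ψ|² 4πr² dr.
Recall ∫₀^∞ r^m e^(−r/β) dr = m!·β^(m+1), the ratio of the moment integral to the normalization integral gives ⟨r²⟩ = 14·λ^2.
Putting λ = 4.95 gives 343.0.

⟨r^2⟩ ≈ 343 nm^2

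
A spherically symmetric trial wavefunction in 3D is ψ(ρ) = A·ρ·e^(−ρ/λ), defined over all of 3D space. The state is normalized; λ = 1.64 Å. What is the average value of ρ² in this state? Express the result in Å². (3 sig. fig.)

⟨ρ²⟩ = ∫ ρ^2 |ψ|² 4πρ² dρ over the full domain.
Recall ∫₀^∞ ρ^m e^(−ρ/β) dρ = m!·β^(m+1), evaluating both integrals, ⟨ρ²⟩ = 15·λ^2/2.
Putting λ = 1.64 gives 20.17.

⟨ρ^2⟩ ≈ 20.2 Å^2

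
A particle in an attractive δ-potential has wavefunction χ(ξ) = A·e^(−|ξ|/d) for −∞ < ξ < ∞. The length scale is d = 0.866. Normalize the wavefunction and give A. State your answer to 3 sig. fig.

We need A² ∫|f|² dξ = 1, taking the integral from −∞ to ∞.
Using ∫₀^∞ ξⁿ e^(−αξ) dξ = n!/αⁿ⁺¹, with χ = A·e^(−|ξ|/d), the integral evaluates to A²·[d].
Setting this equal to 1 gives A² = 1/(d).
With d = 0.866: A² = 1.155 and A = 1.075.

A ≈ 1.07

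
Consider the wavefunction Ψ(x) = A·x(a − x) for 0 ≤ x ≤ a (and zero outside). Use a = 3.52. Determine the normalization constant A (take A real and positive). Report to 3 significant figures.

Require ∫ |Ψ|² dx = 1 over the whole domain.
Expanding the polynomial and integrating term by term, carrying out the integral gives A² · a^5/30.
Setting this equal to 1 gives A² = 1/(a^5/30).
With a = 3.52: A² = 0.05551 and A = 0.2356.

A ≈ 0.236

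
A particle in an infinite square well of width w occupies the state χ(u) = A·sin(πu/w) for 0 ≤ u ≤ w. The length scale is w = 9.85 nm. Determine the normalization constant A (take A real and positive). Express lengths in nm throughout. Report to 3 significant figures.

A ≈ 0.451 nm^(-1/2)

The normalization condition is ∫|χ|² du = 1 from 0 to w.
With ∫₀^w sin²(nπu/w) du = w/2, ∫|χ|² du = A²·(w/2).
Setting this equal to 1 gives A² = 1/(w/2).
With w = 9.85: A² = 0.2030 and A = 0.4506.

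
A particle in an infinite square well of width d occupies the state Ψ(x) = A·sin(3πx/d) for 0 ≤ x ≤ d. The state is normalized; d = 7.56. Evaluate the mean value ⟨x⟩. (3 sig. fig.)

By definition ⟨x⟩ = ∫ x |Ψ(x)|² dx.
Evaluating both integrals, ⟨x⟩ = d/2.
Putting d = 7.56 gives 3.780.

⟨x⟩ ≈ 3.78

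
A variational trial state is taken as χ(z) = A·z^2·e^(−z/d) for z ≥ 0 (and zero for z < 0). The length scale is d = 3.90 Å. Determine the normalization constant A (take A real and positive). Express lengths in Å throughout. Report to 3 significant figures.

Require ∫ |χ|² dz = 1 over the whole domain.
Using ∫₀^∞ zⁿ e^(−αz) dz = n!/αⁿ⁺¹, carrying out the integral gives A² · 3·d^5/4.
Setting this equal to 1 gives A² = 1/(3·d^5/4).
Plugging in d = 3.90 yields A = 0.03844.

A ≈ 0.0384 Å^(-5/2)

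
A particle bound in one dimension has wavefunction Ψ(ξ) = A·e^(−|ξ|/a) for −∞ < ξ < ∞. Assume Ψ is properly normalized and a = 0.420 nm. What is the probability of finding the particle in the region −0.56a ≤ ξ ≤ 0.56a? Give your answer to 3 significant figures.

The probability is P = ∫ |Ψ|² dξ over [−0.56a, 0.56a].
The normalization integral ∫|Ψ|²dξ over the whole domain equals a·A², and A² cancels in the ratio.
By symmetry take twice the ξ ≥ 0 contribution in numerator and denominator; the 2's cancel. Let u = ξ/a; then A² and the length scale cancel, so P = ∫_{0}^{0.56} e^(-2·u) du ÷ ∫_{0}^{∞} e^(-2·u) du.
Using ∫ e^(-2·u) du = -e^(-2·u)/2, the numerator is 1/2 - e^(-28/25)/2 and the denominator is 1/2.
This works out to P = 0.6737.

P ≈ 0.674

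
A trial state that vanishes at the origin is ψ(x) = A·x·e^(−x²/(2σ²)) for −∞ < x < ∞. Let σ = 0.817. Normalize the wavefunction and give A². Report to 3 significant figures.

The normalization condition is ∫|ψ|² dx = 1 from −∞ to ∞.
Differentiating ∫e^(−αx²) dx = √(π/α) under α to get the higher moments, ∫|ψ|² dx = A²·(√(π)·σ^3/2).
Setting this equal to 1 gives A² = 1/(√(π)·σ^3/2).
Substituting σ = 0.817 gives A² = 2.069, so A = 1.438.

A^2 ≈ 2.07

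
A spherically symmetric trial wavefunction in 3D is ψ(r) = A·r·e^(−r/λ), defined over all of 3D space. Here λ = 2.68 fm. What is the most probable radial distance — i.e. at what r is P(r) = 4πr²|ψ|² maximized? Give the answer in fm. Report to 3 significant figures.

r ≈ 5.36 fm

Set d/dr [P(r) = 4πr²|ψ|²] = 0 and solve for r > 0.
Solving yields r = 2·λ.
With λ = 2.68, the most probable radial distance is 5.360 fm.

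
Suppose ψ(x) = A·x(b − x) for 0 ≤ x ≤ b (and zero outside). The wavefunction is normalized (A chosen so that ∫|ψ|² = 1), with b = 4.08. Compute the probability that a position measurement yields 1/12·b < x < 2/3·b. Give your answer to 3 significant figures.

P ≈ 0.785

The probability is P = ∫ |ψ|² dx over [1/12·b, 2/3·b].
Since A² = 1/(b^5/30), this is the region integral divided by the full normalization integral.
Let u = x/b; then A² and the length scale cancel, so P = ∫_{1/12}^{2/3} u^2·(1 - u)^2 du ÷ ∫_{0}^{1} u^2·(1 - u)^2 du.
With ∫ u^2·(1 - u)^2 du = u^3·(6·u^2 - 15·u + 10)/30 + C, the region integral is ≈ 0.026168 and the full one is 1/30.
The result is P = 0.7850.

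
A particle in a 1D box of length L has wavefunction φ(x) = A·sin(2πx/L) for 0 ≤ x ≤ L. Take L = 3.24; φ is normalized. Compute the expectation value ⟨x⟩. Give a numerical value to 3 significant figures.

By definition ⟨x⟩ = ∫ x |φ(x)|² dx.
The ratio of the moment integral to the normalization integral gives ⟨x⟩ = L/2.
Putting L = 3.24 gives 1.620.

⟨x⟩ ≈ 1.62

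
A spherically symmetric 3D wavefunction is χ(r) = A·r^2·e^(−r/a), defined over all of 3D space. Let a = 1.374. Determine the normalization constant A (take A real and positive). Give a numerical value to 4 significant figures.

A ≈ 0.03912

The normalization condition is ∫|χ|² 4πr² dr = 1 from 0 to ∞.
In 3D with spherical symmetry the volume element is 4πr² dr.
With χ = A·r^2·e^(−r/a), the integral evaluates to A²·[45·π·a^7/2].
Setting this equal to 1 gives A² = 1/(45·π·a^7/2).
Plugging in a = 1.374 yields A = 0.039118.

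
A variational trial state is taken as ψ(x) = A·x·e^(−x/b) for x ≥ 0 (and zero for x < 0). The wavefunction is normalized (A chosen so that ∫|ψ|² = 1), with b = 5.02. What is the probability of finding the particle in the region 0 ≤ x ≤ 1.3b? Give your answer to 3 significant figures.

The probability is P = ∫ |ψ|² dx over [0, 1.3b].
The normalization integral ∫|ψ|²dx over the whole domain equals b^3/4·A², and A² cancels in the ratio.
Let u = x/b; then A² and the length scale cancel, so P = ∫_{0}^{1.3} u^2·e^(-2·u) du ÷ ∫_{0}^{∞} u^2·e^(-2·u) du.
Using ∫ u^2·e^(-2·u) du = -(2·u^2 + 2·u + 1)·e^(-2·u)/4, the numerator is 1/4 - 349·e^(-13/5)/200 and the denominator is 1/4.
Taking the ratio, P = 0.4816.

P ≈ 0.482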